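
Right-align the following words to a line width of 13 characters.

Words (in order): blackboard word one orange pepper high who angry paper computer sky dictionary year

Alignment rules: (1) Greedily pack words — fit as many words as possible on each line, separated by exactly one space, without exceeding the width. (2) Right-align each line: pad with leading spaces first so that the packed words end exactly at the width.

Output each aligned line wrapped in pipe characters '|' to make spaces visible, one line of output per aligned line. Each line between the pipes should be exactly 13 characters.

Line 1: ['blackboard'] (min_width=10, slack=3)
Line 2: ['word', 'one'] (min_width=8, slack=5)
Line 3: ['orange', 'pepper'] (min_width=13, slack=0)
Line 4: ['high', 'who'] (min_width=8, slack=5)
Line 5: ['angry', 'paper'] (min_width=11, slack=2)
Line 6: ['computer', 'sky'] (min_width=12, slack=1)
Line 7: ['dictionary'] (min_width=10, slack=3)
Line 8: ['year'] (min_width=4, slack=9)

Answer: |   blackboard|
|     word one|
|orange pepper|
|     high who|
|  angry paper|
| computer sky|
|   dictionary|
|         year|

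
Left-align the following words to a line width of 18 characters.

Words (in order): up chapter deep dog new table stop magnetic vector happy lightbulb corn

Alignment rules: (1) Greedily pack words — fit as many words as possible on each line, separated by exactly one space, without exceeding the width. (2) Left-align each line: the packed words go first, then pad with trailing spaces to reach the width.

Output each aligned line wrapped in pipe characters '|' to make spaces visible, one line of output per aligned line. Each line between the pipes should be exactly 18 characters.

Line 1: ['up', 'chapter', 'deep'] (min_width=15, slack=3)
Line 2: ['dog', 'new', 'table', 'stop'] (min_width=18, slack=0)
Line 3: ['magnetic', 'vector'] (min_width=15, slack=3)
Line 4: ['happy', 'lightbulb'] (min_width=15, slack=3)
Line 5: ['corn'] (min_width=4, slack=14)

Answer: |up chapter deep   |
|dog new table stop|
|magnetic vector   |
|happy lightbulb   |
|corn              |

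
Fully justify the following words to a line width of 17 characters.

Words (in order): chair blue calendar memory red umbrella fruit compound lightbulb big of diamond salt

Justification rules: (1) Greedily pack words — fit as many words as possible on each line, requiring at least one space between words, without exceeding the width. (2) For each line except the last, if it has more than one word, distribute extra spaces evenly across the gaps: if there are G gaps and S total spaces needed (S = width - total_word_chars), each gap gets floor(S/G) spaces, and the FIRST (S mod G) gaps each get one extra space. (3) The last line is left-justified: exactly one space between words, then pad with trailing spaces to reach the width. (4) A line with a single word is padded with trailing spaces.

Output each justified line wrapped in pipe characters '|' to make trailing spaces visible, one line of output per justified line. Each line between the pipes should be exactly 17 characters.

Answer: |chair        blue|
|calendar   memory|
|red      umbrella|
|fruit    compound|
|lightbulb  big of|
|diamond salt     |

Derivation:
Line 1: ['chair', 'blue'] (min_width=10, slack=7)
Line 2: ['calendar', 'memory'] (min_width=15, slack=2)
Line 3: ['red', 'umbrella'] (min_width=12, slack=5)
Line 4: ['fruit', 'compound'] (min_width=14, slack=3)
Line 5: ['lightbulb', 'big', 'of'] (min_width=16, slack=1)
Line 6: ['diamond', 'salt'] (min_width=12, slack=5)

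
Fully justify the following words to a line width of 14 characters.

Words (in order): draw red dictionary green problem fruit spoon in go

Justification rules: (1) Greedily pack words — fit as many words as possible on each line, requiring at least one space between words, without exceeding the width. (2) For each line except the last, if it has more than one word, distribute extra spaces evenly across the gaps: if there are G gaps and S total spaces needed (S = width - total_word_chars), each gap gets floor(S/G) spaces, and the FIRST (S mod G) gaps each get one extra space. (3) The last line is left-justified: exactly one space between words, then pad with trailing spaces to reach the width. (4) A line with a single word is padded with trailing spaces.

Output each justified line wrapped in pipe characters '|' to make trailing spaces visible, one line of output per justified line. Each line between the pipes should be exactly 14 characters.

Line 1: ['draw', 'red'] (min_width=8, slack=6)
Line 2: ['dictionary'] (min_width=10, slack=4)
Line 3: ['green', 'problem'] (min_width=13, slack=1)
Line 4: ['fruit', 'spoon', 'in'] (min_width=14, slack=0)
Line 5: ['go'] (min_width=2, slack=12)

Answer: |draw       red|
|dictionary    |
|green  problem|
|fruit spoon in|
|go            |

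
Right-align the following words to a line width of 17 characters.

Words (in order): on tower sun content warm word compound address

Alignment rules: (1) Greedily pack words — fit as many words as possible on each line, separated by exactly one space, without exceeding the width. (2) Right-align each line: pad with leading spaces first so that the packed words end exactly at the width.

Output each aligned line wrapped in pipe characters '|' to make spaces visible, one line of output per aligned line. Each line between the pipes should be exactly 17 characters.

Answer: |     on tower sun|
|content warm word|
| compound address|

Derivation:
Line 1: ['on', 'tower', 'sun'] (min_width=12, slack=5)
Line 2: ['content', 'warm', 'word'] (min_width=17, slack=0)
Line 3: ['compound', 'address'] (min_width=16, slack=1)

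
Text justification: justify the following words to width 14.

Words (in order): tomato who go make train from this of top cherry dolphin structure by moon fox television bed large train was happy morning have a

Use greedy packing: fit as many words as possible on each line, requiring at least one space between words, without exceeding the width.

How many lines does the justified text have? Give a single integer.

Line 1: ['tomato', 'who', 'go'] (min_width=13, slack=1)
Line 2: ['make', 'train'] (min_width=10, slack=4)
Line 3: ['from', 'this', 'of'] (min_width=12, slack=2)
Line 4: ['top', 'cherry'] (min_width=10, slack=4)
Line 5: ['dolphin'] (min_width=7, slack=7)
Line 6: ['structure', 'by'] (min_width=12, slack=2)
Line 7: ['moon', 'fox'] (min_width=8, slack=6)
Line 8: ['television', 'bed'] (min_width=14, slack=0)
Line 9: ['large', 'train'] (min_width=11, slack=3)
Line 10: ['was', 'happy'] (min_width=9, slack=5)
Line 11: ['morning', 'have', 'a'] (min_width=14, slack=0)
Total lines: 11

Answer: 11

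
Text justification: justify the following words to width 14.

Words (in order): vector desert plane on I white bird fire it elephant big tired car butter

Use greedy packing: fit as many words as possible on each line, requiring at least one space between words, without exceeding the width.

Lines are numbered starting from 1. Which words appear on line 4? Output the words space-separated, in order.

Answer: fire it

Derivation:
Line 1: ['vector', 'desert'] (min_width=13, slack=1)
Line 2: ['plane', 'on', 'I'] (min_width=10, slack=4)
Line 3: ['white', 'bird'] (min_width=10, slack=4)
Line 4: ['fire', 'it'] (min_width=7, slack=7)
Line 5: ['elephant', 'big'] (min_width=12, slack=2)
Line 6: ['tired', 'car'] (min_width=9, slack=5)
Line 7: ['butter'] (min_width=6, slack=8)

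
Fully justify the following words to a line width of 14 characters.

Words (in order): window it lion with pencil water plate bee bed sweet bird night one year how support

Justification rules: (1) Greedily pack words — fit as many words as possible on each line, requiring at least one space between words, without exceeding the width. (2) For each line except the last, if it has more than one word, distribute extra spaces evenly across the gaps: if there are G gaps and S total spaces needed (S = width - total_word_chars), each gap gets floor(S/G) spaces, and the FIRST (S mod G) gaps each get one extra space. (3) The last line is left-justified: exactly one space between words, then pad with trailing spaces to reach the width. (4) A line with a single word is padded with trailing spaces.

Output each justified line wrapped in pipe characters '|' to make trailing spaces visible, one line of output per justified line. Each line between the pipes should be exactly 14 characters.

Line 1: ['window', 'it', 'lion'] (min_width=14, slack=0)
Line 2: ['with', 'pencil'] (min_width=11, slack=3)
Line 3: ['water', 'plate'] (min_width=11, slack=3)
Line 4: ['bee', 'bed', 'sweet'] (min_width=13, slack=1)
Line 5: ['bird', 'night', 'one'] (min_width=14, slack=0)
Line 6: ['year', 'how'] (min_width=8, slack=6)
Line 7: ['support'] (min_width=7, slack=7)

Answer: |window it lion|
|with    pencil|
|water    plate|
|bee  bed sweet|
|bird night one|
|year       how|
|support       |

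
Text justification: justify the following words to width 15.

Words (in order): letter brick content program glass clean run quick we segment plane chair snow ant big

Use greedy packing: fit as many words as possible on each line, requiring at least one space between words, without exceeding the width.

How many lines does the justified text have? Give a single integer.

Line 1: ['letter', 'brick'] (min_width=12, slack=3)
Line 2: ['content', 'program'] (min_width=15, slack=0)
Line 3: ['glass', 'clean', 'run'] (min_width=15, slack=0)
Line 4: ['quick', 'we'] (min_width=8, slack=7)
Line 5: ['segment', 'plane'] (min_width=13, slack=2)
Line 6: ['chair', 'snow', 'ant'] (min_width=14, slack=1)
Line 7: ['big'] (min_width=3, slack=12)
Total lines: 7

Answer: 7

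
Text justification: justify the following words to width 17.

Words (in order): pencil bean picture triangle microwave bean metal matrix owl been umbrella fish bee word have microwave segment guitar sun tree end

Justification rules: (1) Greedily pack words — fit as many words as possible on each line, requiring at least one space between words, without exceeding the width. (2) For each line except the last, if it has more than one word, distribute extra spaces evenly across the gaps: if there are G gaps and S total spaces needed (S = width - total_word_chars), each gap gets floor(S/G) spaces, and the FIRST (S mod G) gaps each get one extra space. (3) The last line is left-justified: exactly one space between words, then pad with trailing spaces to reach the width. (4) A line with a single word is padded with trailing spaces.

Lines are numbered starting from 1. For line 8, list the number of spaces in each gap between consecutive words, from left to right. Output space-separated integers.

Line 1: ['pencil', 'bean'] (min_width=11, slack=6)
Line 2: ['picture', 'triangle'] (min_width=16, slack=1)
Line 3: ['microwave', 'bean'] (min_width=14, slack=3)
Line 4: ['metal', 'matrix', 'owl'] (min_width=16, slack=1)
Line 5: ['been', 'umbrella'] (min_width=13, slack=4)
Line 6: ['fish', 'bee', 'word'] (min_width=13, slack=4)
Line 7: ['have', 'microwave'] (min_width=14, slack=3)
Line 8: ['segment', 'guitar'] (min_width=14, slack=3)
Line 9: ['sun', 'tree', 'end'] (min_width=12, slack=5)

Answer: 4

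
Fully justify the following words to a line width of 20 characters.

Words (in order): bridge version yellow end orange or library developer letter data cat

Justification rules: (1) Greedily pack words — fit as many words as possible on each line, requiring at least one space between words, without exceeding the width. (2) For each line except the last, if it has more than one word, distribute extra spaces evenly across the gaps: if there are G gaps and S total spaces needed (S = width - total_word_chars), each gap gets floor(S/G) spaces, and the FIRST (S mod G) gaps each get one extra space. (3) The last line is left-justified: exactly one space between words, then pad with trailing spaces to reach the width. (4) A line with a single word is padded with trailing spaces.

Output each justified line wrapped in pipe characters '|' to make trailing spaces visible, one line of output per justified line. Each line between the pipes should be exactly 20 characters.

Answer: |bridge       version|
|yellow end orange or|
|library    developer|
|letter data cat     |

Derivation:
Line 1: ['bridge', 'version'] (min_width=14, slack=6)
Line 2: ['yellow', 'end', 'orange', 'or'] (min_width=20, slack=0)
Line 3: ['library', 'developer'] (min_width=17, slack=3)
Line 4: ['letter', 'data', 'cat'] (min_width=15, slack=5)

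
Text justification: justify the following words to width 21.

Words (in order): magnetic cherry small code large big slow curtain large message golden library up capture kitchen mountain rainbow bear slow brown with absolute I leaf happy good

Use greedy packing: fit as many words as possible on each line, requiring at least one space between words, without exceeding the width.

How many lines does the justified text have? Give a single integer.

Line 1: ['magnetic', 'cherry', 'small'] (min_width=21, slack=0)
Line 2: ['code', 'large', 'big', 'slow'] (min_width=19, slack=2)
Line 3: ['curtain', 'large', 'message'] (min_width=21, slack=0)
Line 4: ['golden', 'library', 'up'] (min_width=17, slack=4)
Line 5: ['capture', 'kitchen'] (min_width=15, slack=6)
Line 6: ['mountain', 'rainbow', 'bear'] (min_width=21, slack=0)
Line 7: ['slow', 'brown', 'with'] (min_width=15, slack=6)
Line 8: ['absolute', 'I', 'leaf', 'happy'] (min_width=21, slack=0)
Line 9: ['good'] (min_width=4, slack=17)
Total lines: 9

Answer: 9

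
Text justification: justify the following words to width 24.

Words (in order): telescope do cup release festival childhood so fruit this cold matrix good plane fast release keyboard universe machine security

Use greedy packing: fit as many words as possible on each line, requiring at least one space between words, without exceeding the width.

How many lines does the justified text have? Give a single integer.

Answer: 6

Derivation:
Line 1: ['telescope', 'do', 'cup', 'release'] (min_width=24, slack=0)
Line 2: ['festival', 'childhood', 'so'] (min_width=21, slack=3)
Line 3: ['fruit', 'this', 'cold', 'matrix'] (min_width=22, slack=2)
Line 4: ['good', 'plane', 'fast', 'release'] (min_width=23, slack=1)
Line 5: ['keyboard', 'universe'] (min_width=17, slack=7)
Line 6: ['machine', 'security'] (min_width=16, slack=8)
Total lines: 6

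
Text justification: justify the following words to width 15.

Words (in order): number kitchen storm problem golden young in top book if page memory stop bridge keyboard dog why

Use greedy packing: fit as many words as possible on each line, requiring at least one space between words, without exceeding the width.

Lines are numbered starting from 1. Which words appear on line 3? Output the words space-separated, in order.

Line 1: ['number', 'kitchen'] (min_width=14, slack=1)
Line 2: ['storm', 'problem'] (min_width=13, slack=2)
Line 3: ['golden', 'young', 'in'] (min_width=15, slack=0)
Line 4: ['top', 'book', 'if'] (min_width=11, slack=4)
Line 5: ['page', 'memory'] (min_width=11, slack=4)
Line 6: ['stop', 'bridge'] (min_width=11, slack=4)
Line 7: ['keyboard', 'dog'] (min_width=12, slack=3)
Line 8: ['why'] (min_width=3, slack=12)

Answer: golden young in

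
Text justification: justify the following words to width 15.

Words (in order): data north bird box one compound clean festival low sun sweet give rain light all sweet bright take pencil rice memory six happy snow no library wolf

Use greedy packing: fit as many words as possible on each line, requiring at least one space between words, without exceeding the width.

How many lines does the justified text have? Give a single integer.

Answer: 11

Derivation:
Line 1: ['data', 'north', 'bird'] (min_width=15, slack=0)
Line 2: ['box', 'one'] (min_width=7, slack=8)
Line 3: ['compound', 'clean'] (min_width=14, slack=1)
Line 4: ['festival', 'low'] (min_width=12, slack=3)
Line 5: ['sun', 'sweet', 'give'] (min_width=14, slack=1)
Line 6: ['rain', 'light', 'all'] (min_width=14, slack=1)
Line 7: ['sweet', 'bright'] (min_width=12, slack=3)
Line 8: ['take', 'pencil'] (min_width=11, slack=4)
Line 9: ['rice', 'memory', 'six'] (min_width=15, slack=0)
Line 10: ['happy', 'snow', 'no'] (min_width=13, slack=2)
Line 11: ['library', 'wolf'] (min_width=12, slack=3)
Total lines: 11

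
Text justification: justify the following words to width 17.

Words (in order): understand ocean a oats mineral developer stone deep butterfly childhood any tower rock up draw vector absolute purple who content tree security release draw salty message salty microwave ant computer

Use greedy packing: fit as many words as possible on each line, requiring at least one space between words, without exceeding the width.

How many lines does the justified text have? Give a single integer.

Answer: 14

Derivation:
Line 1: ['understand', 'ocean'] (min_width=16, slack=1)
Line 2: ['a', 'oats', 'mineral'] (min_width=14, slack=3)
Line 3: ['developer', 'stone'] (min_width=15, slack=2)
Line 4: ['deep', 'butterfly'] (min_width=14, slack=3)
Line 5: ['childhood', 'any'] (min_width=13, slack=4)
Line 6: ['tower', 'rock', 'up'] (min_width=13, slack=4)
Line 7: ['draw', 'vector'] (min_width=11, slack=6)
Line 8: ['absolute', 'purple'] (min_width=15, slack=2)
Line 9: ['who', 'content', 'tree'] (min_width=16, slack=1)
Line 10: ['security', 'release'] (min_width=16, slack=1)
Line 11: ['draw', 'salty'] (min_width=10, slack=7)
Line 12: ['message', 'salty'] (min_width=13, slack=4)
Line 13: ['microwave', 'ant'] (min_width=13, slack=4)
Line 14: ['computer'] (min_width=8, slack=9)
Total lines: 14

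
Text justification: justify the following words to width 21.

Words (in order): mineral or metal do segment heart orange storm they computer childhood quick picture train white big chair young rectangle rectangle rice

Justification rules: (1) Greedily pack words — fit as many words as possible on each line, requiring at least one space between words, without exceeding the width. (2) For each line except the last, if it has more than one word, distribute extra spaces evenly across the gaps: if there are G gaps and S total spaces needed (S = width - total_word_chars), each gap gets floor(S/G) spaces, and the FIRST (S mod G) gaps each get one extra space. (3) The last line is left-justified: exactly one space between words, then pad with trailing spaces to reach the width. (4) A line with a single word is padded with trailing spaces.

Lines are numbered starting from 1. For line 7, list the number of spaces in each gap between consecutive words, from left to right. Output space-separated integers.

Line 1: ['mineral', 'or', 'metal', 'do'] (min_width=19, slack=2)
Line 2: ['segment', 'heart', 'orange'] (min_width=20, slack=1)
Line 3: ['storm', 'they', 'computer'] (min_width=19, slack=2)
Line 4: ['childhood', 'quick'] (min_width=15, slack=6)
Line 5: ['picture', 'train', 'white'] (min_width=19, slack=2)
Line 6: ['big', 'chair', 'young'] (min_width=15, slack=6)
Line 7: ['rectangle', 'rectangle'] (min_width=19, slack=2)
Line 8: ['rice'] (min_width=4, slack=17)

Answer: 3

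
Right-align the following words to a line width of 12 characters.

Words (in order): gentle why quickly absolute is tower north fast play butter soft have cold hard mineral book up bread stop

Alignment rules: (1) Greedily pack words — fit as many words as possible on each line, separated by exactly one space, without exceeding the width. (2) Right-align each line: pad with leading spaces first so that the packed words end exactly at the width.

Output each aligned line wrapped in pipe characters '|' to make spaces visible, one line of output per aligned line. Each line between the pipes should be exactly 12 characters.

Line 1: ['gentle', 'why'] (min_width=10, slack=2)
Line 2: ['quickly'] (min_width=7, slack=5)
Line 3: ['absolute', 'is'] (min_width=11, slack=1)
Line 4: ['tower', 'north'] (min_width=11, slack=1)
Line 5: ['fast', 'play'] (min_width=9, slack=3)
Line 6: ['butter', 'soft'] (min_width=11, slack=1)
Line 7: ['have', 'cold'] (min_width=9, slack=3)
Line 8: ['hard', 'mineral'] (min_width=12, slack=0)
Line 9: ['book', 'up'] (min_width=7, slack=5)
Line 10: ['bread', 'stop'] (min_width=10, slack=2)

Answer: |  gentle why|
|     quickly|
| absolute is|
| tower north|
|   fast play|
| butter soft|
|   have cold|
|hard mineral|
|     book up|
|  bread stop|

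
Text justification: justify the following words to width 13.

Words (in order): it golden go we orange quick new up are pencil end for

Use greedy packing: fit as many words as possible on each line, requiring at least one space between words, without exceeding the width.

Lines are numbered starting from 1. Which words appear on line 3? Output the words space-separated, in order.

Answer: quick new up

Derivation:
Line 1: ['it', 'golden', 'go'] (min_width=12, slack=1)
Line 2: ['we', 'orange'] (min_width=9, slack=4)
Line 3: ['quick', 'new', 'up'] (min_width=12, slack=1)
Line 4: ['are', 'pencil'] (min_width=10, slack=3)
Line 5: ['end', 'for'] (min_width=7, slack=6)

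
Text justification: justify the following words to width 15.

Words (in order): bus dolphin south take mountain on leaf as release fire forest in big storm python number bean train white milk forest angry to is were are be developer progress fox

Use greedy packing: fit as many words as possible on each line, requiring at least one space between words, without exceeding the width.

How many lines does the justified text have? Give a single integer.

Line 1: ['bus', 'dolphin'] (min_width=11, slack=4)
Line 2: ['south', 'take'] (min_width=10, slack=5)
Line 3: ['mountain', 'on'] (min_width=11, slack=4)
Line 4: ['leaf', 'as', 'release'] (min_width=15, slack=0)
Line 5: ['fire', 'forest', 'in'] (min_width=14, slack=1)
Line 6: ['big', 'storm'] (min_width=9, slack=6)
Line 7: ['python', 'number'] (min_width=13, slack=2)
Line 8: ['bean', 'train'] (min_width=10, slack=5)
Line 9: ['white', 'milk'] (min_width=10, slack=5)
Line 10: ['forest', 'angry', 'to'] (min_width=15, slack=0)
Line 11: ['is', 'were', 'are', 'be'] (min_width=14, slack=1)
Line 12: ['developer'] (min_width=9, slack=6)
Line 13: ['progress', 'fox'] (min_width=12, slack=3)
Total lines: 13

Answer: 13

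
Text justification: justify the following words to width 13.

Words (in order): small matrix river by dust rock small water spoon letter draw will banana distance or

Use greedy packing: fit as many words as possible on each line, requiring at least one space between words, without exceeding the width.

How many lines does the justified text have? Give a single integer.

Line 1: ['small', 'matrix'] (min_width=12, slack=1)
Line 2: ['river', 'by', 'dust'] (min_width=13, slack=0)
Line 3: ['rock', 'small'] (min_width=10, slack=3)
Line 4: ['water', 'spoon'] (min_width=11, slack=2)
Line 5: ['letter', 'draw'] (min_width=11, slack=2)
Line 6: ['will', 'banana'] (min_width=11, slack=2)
Line 7: ['distance', 'or'] (min_width=11, slack=2)
Total lines: 7

Answer: 7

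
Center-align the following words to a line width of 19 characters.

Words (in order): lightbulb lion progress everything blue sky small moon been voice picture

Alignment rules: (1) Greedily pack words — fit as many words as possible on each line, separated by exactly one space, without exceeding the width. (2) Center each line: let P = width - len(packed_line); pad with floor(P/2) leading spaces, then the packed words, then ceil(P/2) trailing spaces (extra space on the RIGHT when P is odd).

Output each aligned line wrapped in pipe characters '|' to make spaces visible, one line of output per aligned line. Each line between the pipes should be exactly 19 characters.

Answer: |  lightbulb lion   |
|progress everything|
|blue sky small moon|
|been voice picture |

Derivation:
Line 1: ['lightbulb', 'lion'] (min_width=14, slack=5)
Line 2: ['progress', 'everything'] (min_width=19, slack=0)
Line 3: ['blue', 'sky', 'small', 'moon'] (min_width=19, slack=0)
Line 4: ['been', 'voice', 'picture'] (min_width=18, slack=1)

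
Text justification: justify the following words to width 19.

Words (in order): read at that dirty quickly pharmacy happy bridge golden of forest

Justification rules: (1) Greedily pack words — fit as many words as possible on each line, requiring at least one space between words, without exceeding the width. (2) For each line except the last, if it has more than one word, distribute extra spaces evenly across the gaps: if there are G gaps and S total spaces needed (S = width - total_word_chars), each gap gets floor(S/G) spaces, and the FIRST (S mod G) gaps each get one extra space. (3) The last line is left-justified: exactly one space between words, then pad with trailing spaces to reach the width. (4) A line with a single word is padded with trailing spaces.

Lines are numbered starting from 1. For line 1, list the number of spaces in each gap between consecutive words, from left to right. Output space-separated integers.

Line 1: ['read', 'at', 'that', 'dirty'] (min_width=18, slack=1)
Line 2: ['quickly', 'pharmacy'] (min_width=16, slack=3)
Line 3: ['happy', 'bridge', 'golden'] (min_width=19, slack=0)
Line 4: ['of', 'forest'] (min_width=9, slack=10)

Answer: 2 1 1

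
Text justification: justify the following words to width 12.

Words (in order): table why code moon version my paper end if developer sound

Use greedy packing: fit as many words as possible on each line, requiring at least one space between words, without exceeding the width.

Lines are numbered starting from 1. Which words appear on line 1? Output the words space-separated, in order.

Line 1: ['table', 'why'] (min_width=9, slack=3)
Line 2: ['code', 'moon'] (min_width=9, slack=3)
Line 3: ['version', 'my'] (min_width=10, slack=2)
Line 4: ['paper', 'end', 'if'] (min_width=12, slack=0)
Line 5: ['developer'] (min_width=9, slack=3)
Line 6: ['sound'] (min_width=5, slack=7)

Answer: table why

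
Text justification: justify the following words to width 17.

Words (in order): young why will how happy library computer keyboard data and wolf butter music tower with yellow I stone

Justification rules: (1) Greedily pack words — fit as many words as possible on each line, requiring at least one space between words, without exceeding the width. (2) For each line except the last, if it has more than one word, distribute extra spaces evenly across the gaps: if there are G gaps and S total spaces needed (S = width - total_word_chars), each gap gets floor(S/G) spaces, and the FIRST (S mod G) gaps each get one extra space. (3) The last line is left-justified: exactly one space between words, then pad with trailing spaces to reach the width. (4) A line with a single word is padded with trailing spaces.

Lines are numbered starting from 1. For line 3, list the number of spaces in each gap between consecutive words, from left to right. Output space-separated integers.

Answer: 1

Derivation:
Line 1: ['young', 'why', 'will'] (min_width=14, slack=3)
Line 2: ['how', 'happy', 'library'] (min_width=17, slack=0)
Line 3: ['computer', 'keyboard'] (min_width=17, slack=0)
Line 4: ['data', 'and', 'wolf'] (min_width=13, slack=4)
Line 5: ['butter', 'music'] (min_width=12, slack=5)
Line 6: ['tower', 'with', 'yellow'] (min_width=17, slack=0)
Line 7: ['I', 'stone'] (min_width=7, slack=10)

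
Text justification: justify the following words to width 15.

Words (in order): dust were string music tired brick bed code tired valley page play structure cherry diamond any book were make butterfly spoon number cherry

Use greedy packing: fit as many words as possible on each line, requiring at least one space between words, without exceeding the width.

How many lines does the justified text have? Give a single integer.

Answer: 11

Derivation:
Line 1: ['dust', 'were'] (min_width=9, slack=6)
Line 2: ['string', 'music'] (min_width=12, slack=3)
Line 3: ['tired', 'brick', 'bed'] (min_width=15, slack=0)
Line 4: ['code', 'tired'] (min_width=10, slack=5)
Line 5: ['valley', 'page'] (min_width=11, slack=4)
Line 6: ['play', 'structure'] (min_width=14, slack=1)
Line 7: ['cherry', 'diamond'] (min_width=14, slack=1)
Line 8: ['any', 'book', 'were'] (min_width=13, slack=2)
Line 9: ['make', 'butterfly'] (min_width=14, slack=1)
Line 10: ['spoon', 'number'] (min_width=12, slack=3)
Line 11: ['cherry'] (min_width=6, slack=9)
Total lines: 11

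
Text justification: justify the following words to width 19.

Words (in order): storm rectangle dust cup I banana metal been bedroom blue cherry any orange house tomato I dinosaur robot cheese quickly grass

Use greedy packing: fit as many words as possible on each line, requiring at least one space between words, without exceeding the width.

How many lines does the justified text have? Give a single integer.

Line 1: ['storm', 'rectangle'] (min_width=15, slack=4)
Line 2: ['dust', 'cup', 'I', 'banana'] (min_width=17, slack=2)
Line 3: ['metal', 'been', 'bedroom'] (min_width=18, slack=1)
Line 4: ['blue', 'cherry', 'any'] (min_width=15, slack=4)
Line 5: ['orange', 'house', 'tomato'] (min_width=19, slack=0)
Line 6: ['I', 'dinosaur', 'robot'] (min_width=16, slack=3)
Line 7: ['cheese', 'quickly'] (min_width=14, slack=5)
Line 8: ['grass'] (min_width=5, slack=14)
Total lines: 8

Answer: 8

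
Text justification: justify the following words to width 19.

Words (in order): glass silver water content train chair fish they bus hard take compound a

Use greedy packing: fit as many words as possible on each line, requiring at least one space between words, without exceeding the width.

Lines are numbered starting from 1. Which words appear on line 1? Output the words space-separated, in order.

Line 1: ['glass', 'silver', 'water'] (min_width=18, slack=1)
Line 2: ['content', 'train', 'chair'] (min_width=19, slack=0)
Line 3: ['fish', 'they', 'bus', 'hard'] (min_width=18, slack=1)
Line 4: ['take', 'compound', 'a'] (min_width=15, slack=4)

Answer: glass silver water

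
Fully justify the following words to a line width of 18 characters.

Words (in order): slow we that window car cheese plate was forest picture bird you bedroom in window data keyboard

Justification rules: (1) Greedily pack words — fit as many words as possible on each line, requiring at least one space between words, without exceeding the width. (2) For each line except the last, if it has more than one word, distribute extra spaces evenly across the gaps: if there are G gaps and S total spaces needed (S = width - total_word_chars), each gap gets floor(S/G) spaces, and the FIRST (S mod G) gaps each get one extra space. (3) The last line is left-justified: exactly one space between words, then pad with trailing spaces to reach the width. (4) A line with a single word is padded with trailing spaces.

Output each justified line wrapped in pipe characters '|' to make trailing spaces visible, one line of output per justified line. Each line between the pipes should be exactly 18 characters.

Line 1: ['slow', 'we', 'that'] (min_width=12, slack=6)
Line 2: ['window', 'car', 'cheese'] (min_width=17, slack=1)
Line 3: ['plate', 'was', 'forest'] (min_width=16, slack=2)
Line 4: ['picture', 'bird', 'you'] (min_width=16, slack=2)
Line 5: ['bedroom', 'in', 'window'] (min_width=17, slack=1)
Line 6: ['data', 'keyboard'] (min_width=13, slack=5)

Answer: |slow    we    that|
|window  car cheese|
|plate  was  forest|
|picture  bird  you|
|bedroom  in window|
|data keyboard     |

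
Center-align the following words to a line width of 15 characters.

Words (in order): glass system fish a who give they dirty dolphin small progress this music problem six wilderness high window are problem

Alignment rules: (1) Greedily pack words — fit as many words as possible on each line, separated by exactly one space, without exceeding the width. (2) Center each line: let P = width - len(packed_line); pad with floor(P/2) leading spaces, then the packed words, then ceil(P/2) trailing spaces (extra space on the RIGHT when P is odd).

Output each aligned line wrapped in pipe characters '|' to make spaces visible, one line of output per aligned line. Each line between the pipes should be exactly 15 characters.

Answer: | glass system  |
|fish a who give|
|  they dirty   |
| dolphin small |
| progress this |
| music problem |
|six wilderness |
|high window are|
|    problem    |

Derivation:
Line 1: ['glass', 'system'] (min_width=12, slack=3)
Line 2: ['fish', 'a', 'who', 'give'] (min_width=15, slack=0)
Line 3: ['they', 'dirty'] (min_width=10, slack=5)
Line 4: ['dolphin', 'small'] (min_width=13, slack=2)
Line 5: ['progress', 'this'] (min_width=13, slack=2)
Line 6: ['music', 'problem'] (min_width=13, slack=2)
Line 7: ['six', 'wilderness'] (min_width=14, slack=1)
Line 8: ['high', 'window', 'are'] (min_width=15, slack=0)
Line 9: ['problem'] (min_width=7, slack=8)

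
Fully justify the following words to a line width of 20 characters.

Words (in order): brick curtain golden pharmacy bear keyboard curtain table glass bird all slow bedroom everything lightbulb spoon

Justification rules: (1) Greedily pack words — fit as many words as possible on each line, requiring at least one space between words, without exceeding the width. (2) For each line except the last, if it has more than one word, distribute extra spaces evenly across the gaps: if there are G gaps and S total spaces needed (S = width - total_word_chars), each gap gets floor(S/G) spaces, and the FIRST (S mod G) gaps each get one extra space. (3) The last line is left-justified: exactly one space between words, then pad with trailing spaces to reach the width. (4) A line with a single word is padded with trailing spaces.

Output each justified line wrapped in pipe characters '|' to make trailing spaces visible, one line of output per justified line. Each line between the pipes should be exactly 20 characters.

Line 1: ['brick', 'curtain', 'golden'] (min_width=20, slack=0)
Line 2: ['pharmacy', 'bear'] (min_width=13, slack=7)
Line 3: ['keyboard', 'curtain'] (min_width=16, slack=4)
Line 4: ['table', 'glass', 'bird', 'all'] (min_width=20, slack=0)
Line 5: ['slow', 'bedroom'] (min_width=12, slack=8)
Line 6: ['everything', 'lightbulb'] (min_width=20, slack=0)
Line 7: ['spoon'] (min_width=5, slack=15)

Answer: |brick curtain golden|
|pharmacy        bear|
|keyboard     curtain|
|table glass bird all|
|slow         bedroom|
|everything lightbulb|
|spoon               |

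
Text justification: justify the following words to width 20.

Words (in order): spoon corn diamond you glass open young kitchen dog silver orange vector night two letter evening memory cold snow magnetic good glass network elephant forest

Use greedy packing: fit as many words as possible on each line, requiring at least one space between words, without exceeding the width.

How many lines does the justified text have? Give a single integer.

Line 1: ['spoon', 'corn', 'diamond'] (min_width=18, slack=2)
Line 2: ['you', 'glass', 'open', 'young'] (min_width=20, slack=0)
Line 3: ['kitchen', 'dog', 'silver'] (min_width=18, slack=2)
Line 4: ['orange', 'vector', 'night'] (min_width=19, slack=1)
Line 5: ['two', 'letter', 'evening'] (min_width=18, slack=2)
Line 6: ['memory', 'cold', 'snow'] (min_width=16, slack=4)
Line 7: ['magnetic', 'good', 'glass'] (min_width=19, slack=1)
Line 8: ['network', 'elephant'] (min_width=16, slack=4)
Line 9: ['forest'] (min_width=6, slack=14)
Total lines: 9

Answer: 9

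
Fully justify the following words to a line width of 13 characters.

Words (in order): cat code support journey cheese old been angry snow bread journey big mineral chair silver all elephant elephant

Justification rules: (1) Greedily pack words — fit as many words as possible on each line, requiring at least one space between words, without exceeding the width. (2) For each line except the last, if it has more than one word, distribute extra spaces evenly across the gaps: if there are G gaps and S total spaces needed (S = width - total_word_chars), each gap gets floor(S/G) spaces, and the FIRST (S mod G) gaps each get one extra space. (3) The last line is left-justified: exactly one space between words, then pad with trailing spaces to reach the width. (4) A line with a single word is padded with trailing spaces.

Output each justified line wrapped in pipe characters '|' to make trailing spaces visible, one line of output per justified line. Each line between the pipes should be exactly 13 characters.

Line 1: ['cat', 'code'] (min_width=8, slack=5)
Line 2: ['support'] (min_width=7, slack=6)
Line 3: ['journey'] (min_width=7, slack=6)
Line 4: ['cheese', 'old'] (min_width=10, slack=3)
Line 5: ['been', 'angry'] (min_width=10, slack=3)
Line 6: ['snow', 'bread'] (min_width=10, slack=3)
Line 7: ['journey', 'big'] (min_width=11, slack=2)
Line 8: ['mineral', 'chair'] (min_width=13, slack=0)
Line 9: ['silver', 'all'] (min_width=10, slack=3)
Line 10: ['elephant'] (min_width=8, slack=5)
Line 11: ['elephant'] (min_width=8, slack=5)

Answer: |cat      code|
|support      |
|journey      |
|cheese    old|
|been    angry|
|snow    bread|
|journey   big|
|mineral chair|
|silver    all|
|elephant     |
|elephant     |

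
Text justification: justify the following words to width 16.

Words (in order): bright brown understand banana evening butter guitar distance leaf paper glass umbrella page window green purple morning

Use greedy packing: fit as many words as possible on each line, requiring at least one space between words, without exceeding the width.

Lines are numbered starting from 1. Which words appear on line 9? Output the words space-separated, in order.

Answer: purple morning

Derivation:
Line 1: ['bright', 'brown'] (min_width=12, slack=4)
Line 2: ['understand'] (min_width=10, slack=6)
Line 3: ['banana', 'evening'] (min_width=14, slack=2)
Line 4: ['butter', 'guitar'] (min_width=13, slack=3)
Line 5: ['distance', 'leaf'] (min_width=13, slack=3)
Line 6: ['paper', 'glass'] (min_width=11, slack=5)
Line 7: ['umbrella', 'page'] (min_width=13, slack=3)
Line 8: ['window', 'green'] (min_width=12, slack=4)
Line 9: ['purple', 'morning'] (min_width=14, slack=2)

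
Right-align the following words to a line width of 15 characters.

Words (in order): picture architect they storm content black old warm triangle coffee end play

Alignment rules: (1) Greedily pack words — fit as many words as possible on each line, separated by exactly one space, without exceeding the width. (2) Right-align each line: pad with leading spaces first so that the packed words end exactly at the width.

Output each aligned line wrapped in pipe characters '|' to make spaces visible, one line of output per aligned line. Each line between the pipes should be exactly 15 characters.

Answer: |        picture|
| architect they|
|  storm content|
| black old warm|
|triangle coffee|
|       end play|

Derivation:
Line 1: ['picture'] (min_width=7, slack=8)
Line 2: ['architect', 'they'] (min_width=14, slack=1)
Line 3: ['storm', 'content'] (min_width=13, slack=2)
Line 4: ['black', 'old', 'warm'] (min_width=14, slack=1)
Line 5: ['triangle', 'coffee'] (min_width=15, slack=0)
Line 6: ['end', 'play'] (min_width=8, slack=7)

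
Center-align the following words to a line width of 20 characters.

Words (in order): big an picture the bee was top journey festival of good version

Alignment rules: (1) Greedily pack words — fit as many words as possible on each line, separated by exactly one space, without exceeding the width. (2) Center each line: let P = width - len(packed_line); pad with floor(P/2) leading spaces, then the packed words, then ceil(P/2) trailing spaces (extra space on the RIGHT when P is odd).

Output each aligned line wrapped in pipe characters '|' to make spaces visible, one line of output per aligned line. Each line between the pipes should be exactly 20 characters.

Answer: | big an picture the |
|bee was top journey |
|  festival of good  |
|      version       |

Derivation:
Line 1: ['big', 'an', 'picture', 'the'] (min_width=18, slack=2)
Line 2: ['bee', 'was', 'top', 'journey'] (min_width=19, slack=1)
Line 3: ['festival', 'of', 'good'] (min_width=16, slack=4)
Line 4: ['version'] (min_width=7, slack=13)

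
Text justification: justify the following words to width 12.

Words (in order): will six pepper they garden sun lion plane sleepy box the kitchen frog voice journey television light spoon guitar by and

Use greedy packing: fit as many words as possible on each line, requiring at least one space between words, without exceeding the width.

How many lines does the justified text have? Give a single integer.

Answer: 12

Derivation:
Line 1: ['will', 'six'] (min_width=8, slack=4)
Line 2: ['pepper', 'they'] (min_width=11, slack=1)
Line 3: ['garden', 'sun'] (min_width=10, slack=2)
Line 4: ['lion', 'plane'] (min_width=10, slack=2)
Line 5: ['sleepy', 'box'] (min_width=10, slack=2)
Line 6: ['the', 'kitchen'] (min_width=11, slack=1)
Line 7: ['frog', 'voice'] (min_width=10, slack=2)
Line 8: ['journey'] (min_width=7, slack=5)
Line 9: ['television'] (min_width=10, slack=2)
Line 10: ['light', 'spoon'] (min_width=11, slack=1)
Line 11: ['guitar', 'by'] (min_width=9, slack=3)
Line 12: ['and'] (min_width=3, slack=9)
Total lines: 12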